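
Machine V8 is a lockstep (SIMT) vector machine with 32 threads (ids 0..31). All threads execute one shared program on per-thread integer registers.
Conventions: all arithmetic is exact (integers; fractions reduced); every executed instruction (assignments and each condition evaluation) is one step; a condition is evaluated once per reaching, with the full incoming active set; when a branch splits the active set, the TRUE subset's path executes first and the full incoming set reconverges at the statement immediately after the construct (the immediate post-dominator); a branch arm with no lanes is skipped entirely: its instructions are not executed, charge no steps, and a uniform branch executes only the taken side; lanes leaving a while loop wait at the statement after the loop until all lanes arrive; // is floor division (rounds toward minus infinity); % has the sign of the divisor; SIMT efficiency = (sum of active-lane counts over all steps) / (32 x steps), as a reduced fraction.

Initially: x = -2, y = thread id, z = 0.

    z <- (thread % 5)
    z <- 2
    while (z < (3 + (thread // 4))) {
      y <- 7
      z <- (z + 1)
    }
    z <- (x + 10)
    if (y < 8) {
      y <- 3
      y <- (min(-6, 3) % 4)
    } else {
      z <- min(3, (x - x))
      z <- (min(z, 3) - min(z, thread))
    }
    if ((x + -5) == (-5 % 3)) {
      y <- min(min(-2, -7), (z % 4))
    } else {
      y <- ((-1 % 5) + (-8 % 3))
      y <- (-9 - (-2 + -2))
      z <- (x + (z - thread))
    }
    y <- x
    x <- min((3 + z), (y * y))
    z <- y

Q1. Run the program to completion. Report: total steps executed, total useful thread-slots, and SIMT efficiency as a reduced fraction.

Answer: 38 steps, 880 useful, 55/76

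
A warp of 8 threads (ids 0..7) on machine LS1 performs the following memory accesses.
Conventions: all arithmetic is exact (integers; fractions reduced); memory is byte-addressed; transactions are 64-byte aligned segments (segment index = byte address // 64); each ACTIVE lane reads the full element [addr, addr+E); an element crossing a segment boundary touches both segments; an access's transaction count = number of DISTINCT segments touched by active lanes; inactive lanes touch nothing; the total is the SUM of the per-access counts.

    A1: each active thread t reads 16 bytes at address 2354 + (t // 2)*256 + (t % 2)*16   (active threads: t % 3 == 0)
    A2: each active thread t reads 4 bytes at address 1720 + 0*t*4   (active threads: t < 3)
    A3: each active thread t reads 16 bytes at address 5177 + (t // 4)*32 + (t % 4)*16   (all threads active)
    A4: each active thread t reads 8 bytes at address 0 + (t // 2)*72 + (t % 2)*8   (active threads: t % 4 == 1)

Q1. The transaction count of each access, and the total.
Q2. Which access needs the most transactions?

A1: 5 transactions
A2: 1 transaction
A3: 3 transactions
A4: 2 transactions

Answer: 5,1,3,2; total 11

Answer: A1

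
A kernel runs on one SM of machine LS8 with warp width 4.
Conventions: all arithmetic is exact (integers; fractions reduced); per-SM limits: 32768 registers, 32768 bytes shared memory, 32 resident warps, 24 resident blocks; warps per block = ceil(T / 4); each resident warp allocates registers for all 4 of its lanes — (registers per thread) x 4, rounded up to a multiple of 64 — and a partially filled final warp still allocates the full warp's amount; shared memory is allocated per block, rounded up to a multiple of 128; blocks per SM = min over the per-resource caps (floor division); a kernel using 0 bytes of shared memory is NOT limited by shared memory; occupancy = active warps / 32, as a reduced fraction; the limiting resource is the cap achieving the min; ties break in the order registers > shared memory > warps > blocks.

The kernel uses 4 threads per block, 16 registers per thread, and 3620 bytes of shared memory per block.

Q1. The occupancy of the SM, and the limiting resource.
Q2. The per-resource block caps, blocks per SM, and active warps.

Answer: occupancy 1/4, limited by shared memory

registers: 512 blocks
shared memory: 8 blocks
warps: 32 blocks
blocks: 24 blocks

Answer: 8 blocks, 8 active warps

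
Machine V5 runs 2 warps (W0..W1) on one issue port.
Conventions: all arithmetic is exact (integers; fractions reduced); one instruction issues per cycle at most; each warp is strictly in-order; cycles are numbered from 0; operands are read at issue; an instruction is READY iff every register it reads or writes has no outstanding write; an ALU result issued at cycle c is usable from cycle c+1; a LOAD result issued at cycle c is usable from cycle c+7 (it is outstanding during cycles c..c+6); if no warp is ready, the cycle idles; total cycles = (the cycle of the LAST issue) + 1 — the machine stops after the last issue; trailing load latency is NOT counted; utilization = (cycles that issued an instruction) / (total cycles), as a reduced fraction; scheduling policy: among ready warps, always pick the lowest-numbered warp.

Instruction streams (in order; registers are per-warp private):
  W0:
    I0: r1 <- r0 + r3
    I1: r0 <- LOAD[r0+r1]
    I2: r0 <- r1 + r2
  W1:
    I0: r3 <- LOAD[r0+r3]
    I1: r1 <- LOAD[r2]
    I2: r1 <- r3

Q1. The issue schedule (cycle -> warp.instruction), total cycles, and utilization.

cycle 0: W0.I0
cycle 1: W0.I1
cycle 2: W1.I0
cycle 3: W1.I1
cycle 4: idle
cycle 5: idle
cycle 6: idle
cycle 7: idle
cycle 8: W0.I2
cycle 9: idle
cycle 10: W1.I2

Answer: 11 cycles, utilization 6/11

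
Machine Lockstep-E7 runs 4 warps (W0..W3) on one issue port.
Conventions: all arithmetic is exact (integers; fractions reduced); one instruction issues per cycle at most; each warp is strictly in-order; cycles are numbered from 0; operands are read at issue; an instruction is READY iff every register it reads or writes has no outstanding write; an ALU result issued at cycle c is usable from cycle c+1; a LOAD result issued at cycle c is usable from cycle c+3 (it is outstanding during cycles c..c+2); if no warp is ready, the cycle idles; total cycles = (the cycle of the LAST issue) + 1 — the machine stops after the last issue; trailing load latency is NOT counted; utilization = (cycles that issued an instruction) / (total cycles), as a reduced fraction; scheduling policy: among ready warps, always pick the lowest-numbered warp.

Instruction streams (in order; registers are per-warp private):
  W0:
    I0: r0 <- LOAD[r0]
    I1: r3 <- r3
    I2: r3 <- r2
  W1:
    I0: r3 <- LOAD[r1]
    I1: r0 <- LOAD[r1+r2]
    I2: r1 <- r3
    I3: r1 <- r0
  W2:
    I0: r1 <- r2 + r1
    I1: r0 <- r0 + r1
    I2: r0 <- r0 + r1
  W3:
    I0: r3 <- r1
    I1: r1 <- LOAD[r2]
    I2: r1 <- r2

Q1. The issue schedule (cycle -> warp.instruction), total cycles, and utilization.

cycle 0: W0.I0
cycle 1: W0.I1
cycle 2: W0.I2
cycle 3: W1.I0
cycle 4: W1.I1
cycle 5: W2.I0
cycle 6: W1.I2
cycle 7: W1.I3
cycle 8: W2.I1
cycle 9: W2.I2
cycle 10: W3.I0
cycle 11: W3.I1
cycle 12: idle
cycle 13: idle
cycle 14: W3.I2

Answer: 15 cycles, utilization 13/15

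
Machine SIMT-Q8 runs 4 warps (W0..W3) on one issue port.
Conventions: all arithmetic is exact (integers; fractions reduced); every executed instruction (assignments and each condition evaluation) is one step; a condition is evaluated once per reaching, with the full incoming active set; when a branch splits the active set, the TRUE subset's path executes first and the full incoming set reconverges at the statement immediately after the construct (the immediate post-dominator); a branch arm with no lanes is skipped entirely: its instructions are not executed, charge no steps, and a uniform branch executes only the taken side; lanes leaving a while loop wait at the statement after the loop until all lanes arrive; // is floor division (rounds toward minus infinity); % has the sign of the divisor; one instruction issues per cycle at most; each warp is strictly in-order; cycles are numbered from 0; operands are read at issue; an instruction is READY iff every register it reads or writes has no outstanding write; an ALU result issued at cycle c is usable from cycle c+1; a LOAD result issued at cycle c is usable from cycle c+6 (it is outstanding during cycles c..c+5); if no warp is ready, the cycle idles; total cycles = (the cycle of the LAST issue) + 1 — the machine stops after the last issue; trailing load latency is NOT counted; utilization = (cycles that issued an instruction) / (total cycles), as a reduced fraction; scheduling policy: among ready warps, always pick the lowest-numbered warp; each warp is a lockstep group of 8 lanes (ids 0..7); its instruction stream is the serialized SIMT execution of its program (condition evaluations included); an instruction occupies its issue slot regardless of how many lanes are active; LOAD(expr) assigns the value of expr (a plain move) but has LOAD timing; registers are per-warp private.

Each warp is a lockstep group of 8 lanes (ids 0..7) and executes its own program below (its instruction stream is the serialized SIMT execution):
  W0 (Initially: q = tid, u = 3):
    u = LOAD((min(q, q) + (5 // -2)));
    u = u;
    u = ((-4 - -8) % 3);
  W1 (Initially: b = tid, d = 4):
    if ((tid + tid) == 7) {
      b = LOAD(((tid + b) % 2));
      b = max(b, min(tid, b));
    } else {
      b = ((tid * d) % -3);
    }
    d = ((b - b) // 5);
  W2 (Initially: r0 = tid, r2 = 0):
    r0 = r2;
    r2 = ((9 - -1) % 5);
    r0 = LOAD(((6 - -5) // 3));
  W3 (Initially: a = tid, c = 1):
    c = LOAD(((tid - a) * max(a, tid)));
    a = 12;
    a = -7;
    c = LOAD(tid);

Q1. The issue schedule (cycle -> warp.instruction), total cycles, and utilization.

cycle 0: W0.I0
cycle 1: W1.I0
cycle 2: W1.I1
cycle 3: W1.I2
cycle 4: W2.I0
cycle 5: W2.I1
cycle 6: W0.I1
cycle 7: W0.I2
cycle 8: W2.I2
cycle 9: W3.I0
cycle 10: W3.I1
cycle 11: W3.I2
cycle 12: idle
cycle 13: idle
cycle 14: idle
cycle 15: W3.I3

Answer: 16 cycles, utilization 13/16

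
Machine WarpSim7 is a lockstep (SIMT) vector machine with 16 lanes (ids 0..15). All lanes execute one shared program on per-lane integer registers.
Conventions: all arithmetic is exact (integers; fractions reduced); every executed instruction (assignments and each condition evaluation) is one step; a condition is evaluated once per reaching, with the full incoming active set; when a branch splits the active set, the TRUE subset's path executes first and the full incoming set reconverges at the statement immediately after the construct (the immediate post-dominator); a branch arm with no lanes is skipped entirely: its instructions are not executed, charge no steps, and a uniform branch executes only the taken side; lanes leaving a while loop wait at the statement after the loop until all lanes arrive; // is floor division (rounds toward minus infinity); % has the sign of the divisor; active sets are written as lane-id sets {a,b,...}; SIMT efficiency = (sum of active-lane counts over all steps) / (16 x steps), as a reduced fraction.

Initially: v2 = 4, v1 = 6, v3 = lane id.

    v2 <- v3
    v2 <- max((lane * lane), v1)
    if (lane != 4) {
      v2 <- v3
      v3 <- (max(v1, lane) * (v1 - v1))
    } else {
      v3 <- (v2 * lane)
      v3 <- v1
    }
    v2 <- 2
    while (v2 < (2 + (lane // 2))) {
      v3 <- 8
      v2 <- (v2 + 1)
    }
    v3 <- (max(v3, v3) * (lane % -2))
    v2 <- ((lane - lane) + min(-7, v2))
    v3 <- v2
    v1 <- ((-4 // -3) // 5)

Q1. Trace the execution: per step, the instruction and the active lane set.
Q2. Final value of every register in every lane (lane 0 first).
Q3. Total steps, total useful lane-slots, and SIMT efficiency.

step 0: v2 <- v3                     {0,1,2,3,4,5,6,7,8,9,10,11,12,13,14,15}
step 1: v2 <- max((lane * lane), v1) {0,1,2,3,4,5,6,7,8,9,10,11,12,13,14,15}
step 2: eval (lane != 4)             {0,1,2,3,4,5,6,7,8,9,10,11,12,13,14,15}
step 3: v2 <- v3                     {0,1,2,3,5,6,7,8,9,10,11,12,13,14,15}
step 4: v3 <- (max(v1, lane) * (v1 - v1)) {0,1,2,3,5,6,7,8,9,10,11,12,13,14,15}
step 5: v3 <- (v2 * lane)            {4}
step 6: v3 <- v1                     {4}
step 7: v2 <- 2                      {0,1,2,3,4,5,6,7,8,9,10,11,12,13,14,15}
step 8: eval (v2 < (2 + (lane // 2))) {0,1,2,3,4,5,6,7,8,9,10,11,12,13,14,15}
step 9: v3 <- 8                      {2,3,4,5,6,7,8,9,10,11,12,13,14,15}
step 10: v2 <- (v2 + 1)               {2,3,4,5,6,7,8,9,10,11,12,13,14,15}
step 11: eval (v2 < (2 + (lane // 2))) {2,3,4,5,6,7,8,9,10,11,12,13,14,15}
step 12: v3 <- 8                      {4,5,6,7,8,9,10,11,12,13,14,15}
step 13: v2 <- (v2 + 1)               {4,5,6,7,8,9,10,11,12,13,14,15}
step 14: eval (v2 < (2 + (lane // 2))) {4,5,6,7,8,9,10,11,12,13,14,15}
step 15: v3 <- 8                      {6,7,8,9,10,11,12,13,14,15}
step 16: v2 <- (v2 + 1)               {6,7,8,9,10,11,12,13,14,15}
step 17: eval (v2 < (2 + (lane // 2))) {6,7,8,9,10,11,12,13,14,15}
step 18: v3 <- 8                      {8,9,10,11,12,13,14,15}
step 19: v2 <- (v2 + 1)               {8,9,10,11,12,13,14,15}
step 20: eval (v2 < (2 + (lane // 2))) {8,9,10,11,12,13,14,15}
step 21: v3 <- 8                      {10,11,12,13,14,15}
step 22: v2 <- (v2 + 1)               {10,11,12,13,14,15}
step 23: eval (v2 < (2 + (lane // 2))) {10,11,12,13,14,15}
step 24: v3 <- 8                      {12,13,14,15}
step 25: v2 <- (v2 + 1)               {12,13,14,15}
step 26: eval (v2 < (2 + (lane // 2))) {12,13,14,15}
step 27: v3 <- 8                      {14,15}
step 28: v2 <- (v2 + 1)               {14,15}
step 29: eval (v2 < (2 + (lane // 2))) {14,15}
step 30: v3 <- (max(v3, v3) * (lane % -2)) {0,1,2,3,4,5,6,7,8,9,10,11,12,13,14,15}
step 31: v2 <- ((lane - lane) + min(-7, v2)) {0,1,2,3,4,5,6,7,8,9,10,11,12,13,14,15}
step 32: v3 <- v2                     {0,1,2,3,4,5,6,7,8,9,10,11,12,13,14,15}
step 33: v1 <- ((-4 // -3) // 5)      {0,1,2,3,4,5,6,7,8,9,10,11,12,13,14,15}

Answer: 34 steps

v2: -7,-7,-7,-7,-7,-7,-7,-7,-7,-7,-7,-7,-7,-7,-7,-7
v1: 0,0,0,0,0,0,0,0,0,0,0,0,0,0,0,0
v3: -7,-7,-7,-7,-7,-7,-7,-7,-7,-7,-7,-7,-7,-7,-7,-7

steps = 34; useful = 344; efficiency = 344/544 = 43/68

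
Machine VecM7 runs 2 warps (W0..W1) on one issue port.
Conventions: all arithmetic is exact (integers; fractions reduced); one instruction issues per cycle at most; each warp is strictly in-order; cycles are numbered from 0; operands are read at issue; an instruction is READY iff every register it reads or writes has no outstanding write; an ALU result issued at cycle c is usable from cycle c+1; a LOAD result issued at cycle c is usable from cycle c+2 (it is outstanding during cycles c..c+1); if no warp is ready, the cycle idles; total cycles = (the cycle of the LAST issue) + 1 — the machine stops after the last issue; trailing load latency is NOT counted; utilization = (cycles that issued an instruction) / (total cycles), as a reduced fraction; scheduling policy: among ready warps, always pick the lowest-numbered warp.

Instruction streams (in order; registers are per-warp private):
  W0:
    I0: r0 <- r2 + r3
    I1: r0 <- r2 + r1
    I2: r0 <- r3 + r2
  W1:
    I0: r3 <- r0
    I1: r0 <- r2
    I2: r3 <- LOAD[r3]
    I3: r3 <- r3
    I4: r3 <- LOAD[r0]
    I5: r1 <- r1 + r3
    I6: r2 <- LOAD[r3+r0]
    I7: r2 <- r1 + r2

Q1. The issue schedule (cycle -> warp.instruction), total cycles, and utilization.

cycle 0: W0.I0
cycle 1: W0.I1
cycle 2: W0.I2
cycle 3: W1.I0
cycle 4: W1.I1
cycle 5: W1.I2
cycle 6: idle
cycle 7: W1.I3
cycle 8: W1.I4
cycle 9: idle
cycle 10: W1.I5
cycle 11: W1.I6
cycle 12: idle
cycle 13: W1.I7

Answer: 14 cycles, utilization 11/14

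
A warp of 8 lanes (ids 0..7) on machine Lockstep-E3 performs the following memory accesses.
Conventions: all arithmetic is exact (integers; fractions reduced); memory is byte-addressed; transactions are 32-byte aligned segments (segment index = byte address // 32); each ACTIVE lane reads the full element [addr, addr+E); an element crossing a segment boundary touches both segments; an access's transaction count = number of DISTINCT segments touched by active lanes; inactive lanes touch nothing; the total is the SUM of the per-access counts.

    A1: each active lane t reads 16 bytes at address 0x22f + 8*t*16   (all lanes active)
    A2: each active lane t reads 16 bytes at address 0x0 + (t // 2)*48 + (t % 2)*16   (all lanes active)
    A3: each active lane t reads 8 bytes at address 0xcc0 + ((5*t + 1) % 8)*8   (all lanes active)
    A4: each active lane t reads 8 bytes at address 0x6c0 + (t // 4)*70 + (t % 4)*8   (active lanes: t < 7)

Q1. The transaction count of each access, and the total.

A1: 8 transactions
A2: 6 transactions
A3: 2 transactions
A4: 2 transactions

Answer: 8,6,2,2; total 18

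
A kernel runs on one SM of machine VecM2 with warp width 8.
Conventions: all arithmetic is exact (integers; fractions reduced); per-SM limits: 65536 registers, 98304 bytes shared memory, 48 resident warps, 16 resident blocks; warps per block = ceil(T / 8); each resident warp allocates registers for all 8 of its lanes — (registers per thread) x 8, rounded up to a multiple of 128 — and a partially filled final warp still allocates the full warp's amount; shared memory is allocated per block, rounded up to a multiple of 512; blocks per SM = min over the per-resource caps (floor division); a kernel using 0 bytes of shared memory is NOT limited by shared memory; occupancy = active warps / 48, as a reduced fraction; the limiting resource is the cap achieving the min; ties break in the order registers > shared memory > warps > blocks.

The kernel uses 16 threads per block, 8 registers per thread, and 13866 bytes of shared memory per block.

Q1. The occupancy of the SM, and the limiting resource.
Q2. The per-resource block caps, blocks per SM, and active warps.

Answer: occupancy 1/4, limited by shared memory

registers: 256 blocks
shared memory: 6 blocks
warps: 24 blocks
blocks: 16 blocks

Answer: 6 blocks, 12 active warps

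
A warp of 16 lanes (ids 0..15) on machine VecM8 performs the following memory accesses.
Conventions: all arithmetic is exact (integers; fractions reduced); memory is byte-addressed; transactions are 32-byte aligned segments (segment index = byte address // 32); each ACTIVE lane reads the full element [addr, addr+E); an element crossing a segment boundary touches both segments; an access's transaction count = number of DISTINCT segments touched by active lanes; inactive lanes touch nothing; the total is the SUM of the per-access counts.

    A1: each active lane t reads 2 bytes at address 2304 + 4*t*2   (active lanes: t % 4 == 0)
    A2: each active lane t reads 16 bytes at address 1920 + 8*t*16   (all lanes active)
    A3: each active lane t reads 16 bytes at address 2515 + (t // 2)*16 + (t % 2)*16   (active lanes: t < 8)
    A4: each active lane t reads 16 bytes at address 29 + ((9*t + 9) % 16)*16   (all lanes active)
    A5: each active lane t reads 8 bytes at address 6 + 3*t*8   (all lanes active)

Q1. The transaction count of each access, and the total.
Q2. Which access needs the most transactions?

A1: 4 transactions
A2: 16 transactions
A3: 4 transactions
A4: 9 transactions
A5: 12 transactions

Answer: 4,16,4,9,12; total 45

Answer: A2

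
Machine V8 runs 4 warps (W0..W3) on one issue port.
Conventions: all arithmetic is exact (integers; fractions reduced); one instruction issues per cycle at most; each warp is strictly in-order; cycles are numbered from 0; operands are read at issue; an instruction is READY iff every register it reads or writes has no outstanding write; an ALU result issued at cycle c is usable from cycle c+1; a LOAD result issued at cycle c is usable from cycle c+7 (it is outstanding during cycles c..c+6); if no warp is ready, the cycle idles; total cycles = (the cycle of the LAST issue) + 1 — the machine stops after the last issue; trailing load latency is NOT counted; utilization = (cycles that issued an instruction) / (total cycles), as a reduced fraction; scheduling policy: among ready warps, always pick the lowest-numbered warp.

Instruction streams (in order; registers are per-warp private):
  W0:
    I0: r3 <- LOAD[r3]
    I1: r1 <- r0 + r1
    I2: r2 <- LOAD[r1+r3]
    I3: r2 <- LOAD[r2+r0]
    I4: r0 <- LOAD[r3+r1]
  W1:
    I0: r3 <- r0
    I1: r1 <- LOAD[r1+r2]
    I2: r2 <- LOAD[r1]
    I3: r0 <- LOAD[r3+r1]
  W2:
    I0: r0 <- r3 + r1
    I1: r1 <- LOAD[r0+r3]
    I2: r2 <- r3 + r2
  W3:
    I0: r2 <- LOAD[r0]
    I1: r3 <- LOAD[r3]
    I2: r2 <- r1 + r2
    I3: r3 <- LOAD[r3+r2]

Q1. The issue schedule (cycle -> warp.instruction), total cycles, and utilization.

cycle 0: W0.I0
cycle 1: W0.I1
cycle 2: W1.I0
cycle 3: W1.I1
cycle 4: W2.I0
cycle 5: W2.I1
cycle 6: W2.I2
cycle 7: W0.I2
cycle 8: W3.I0
cycle 9: W3.I1
cycle 10: W1.I2
cycle 11: W1.I3
cycle 12: idle
cycle 13: idle
cycle 14: W0.I3
cycle 15: W0.I4
cycle 16: W3.I2
cycle 17: W3.I3

Answer: 18 cycles, utilization 8/9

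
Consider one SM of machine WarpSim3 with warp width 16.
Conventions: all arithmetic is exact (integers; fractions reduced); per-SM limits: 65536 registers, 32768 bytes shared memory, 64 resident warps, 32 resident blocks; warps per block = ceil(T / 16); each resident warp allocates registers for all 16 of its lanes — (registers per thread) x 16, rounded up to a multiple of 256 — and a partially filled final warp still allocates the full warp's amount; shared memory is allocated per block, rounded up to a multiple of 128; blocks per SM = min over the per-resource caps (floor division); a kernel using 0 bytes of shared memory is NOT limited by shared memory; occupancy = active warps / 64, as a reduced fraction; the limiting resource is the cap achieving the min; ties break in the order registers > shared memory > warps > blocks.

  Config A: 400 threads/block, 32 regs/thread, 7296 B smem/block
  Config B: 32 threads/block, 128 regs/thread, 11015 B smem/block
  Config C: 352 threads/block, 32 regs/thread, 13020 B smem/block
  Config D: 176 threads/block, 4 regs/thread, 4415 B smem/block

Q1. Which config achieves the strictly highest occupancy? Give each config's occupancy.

occupancies: A 25/32, B 1/16, C 11/16, D 55/64

Answer: D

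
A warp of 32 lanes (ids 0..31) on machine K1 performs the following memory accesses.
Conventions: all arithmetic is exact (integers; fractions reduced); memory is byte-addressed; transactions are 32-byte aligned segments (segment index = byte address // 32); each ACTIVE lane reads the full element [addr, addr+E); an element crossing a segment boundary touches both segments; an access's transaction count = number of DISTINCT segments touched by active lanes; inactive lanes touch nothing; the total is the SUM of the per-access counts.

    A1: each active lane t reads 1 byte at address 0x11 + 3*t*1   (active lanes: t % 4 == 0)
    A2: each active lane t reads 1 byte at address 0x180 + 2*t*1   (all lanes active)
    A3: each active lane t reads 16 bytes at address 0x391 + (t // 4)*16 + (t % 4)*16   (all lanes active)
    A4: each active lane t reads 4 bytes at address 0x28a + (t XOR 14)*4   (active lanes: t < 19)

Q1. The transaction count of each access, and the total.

A1: 4 transactions
A2: 2 transactions
A3: 7 transactions
A4: 5 transactions

Answer: 4,2,7,5; total 18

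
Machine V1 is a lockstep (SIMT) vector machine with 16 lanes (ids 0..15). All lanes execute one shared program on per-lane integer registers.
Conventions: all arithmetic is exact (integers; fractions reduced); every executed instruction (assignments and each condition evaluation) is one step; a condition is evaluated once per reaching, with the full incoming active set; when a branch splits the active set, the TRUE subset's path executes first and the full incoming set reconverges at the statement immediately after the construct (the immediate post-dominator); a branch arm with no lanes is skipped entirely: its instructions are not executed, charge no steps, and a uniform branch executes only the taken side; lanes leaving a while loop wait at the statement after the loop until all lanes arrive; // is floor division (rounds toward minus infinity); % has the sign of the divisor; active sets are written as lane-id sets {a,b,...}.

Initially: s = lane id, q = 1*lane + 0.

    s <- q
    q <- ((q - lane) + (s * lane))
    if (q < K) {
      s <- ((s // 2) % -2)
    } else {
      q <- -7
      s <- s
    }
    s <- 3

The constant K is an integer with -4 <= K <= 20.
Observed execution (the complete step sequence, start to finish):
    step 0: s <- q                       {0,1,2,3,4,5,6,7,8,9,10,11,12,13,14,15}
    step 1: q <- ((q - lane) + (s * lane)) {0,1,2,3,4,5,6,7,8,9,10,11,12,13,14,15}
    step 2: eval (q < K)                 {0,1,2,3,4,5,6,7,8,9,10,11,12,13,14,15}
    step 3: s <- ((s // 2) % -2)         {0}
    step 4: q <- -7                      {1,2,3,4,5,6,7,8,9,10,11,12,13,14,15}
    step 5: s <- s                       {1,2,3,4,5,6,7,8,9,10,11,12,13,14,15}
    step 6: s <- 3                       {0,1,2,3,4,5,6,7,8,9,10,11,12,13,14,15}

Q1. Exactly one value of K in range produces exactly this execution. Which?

Answer: K = 1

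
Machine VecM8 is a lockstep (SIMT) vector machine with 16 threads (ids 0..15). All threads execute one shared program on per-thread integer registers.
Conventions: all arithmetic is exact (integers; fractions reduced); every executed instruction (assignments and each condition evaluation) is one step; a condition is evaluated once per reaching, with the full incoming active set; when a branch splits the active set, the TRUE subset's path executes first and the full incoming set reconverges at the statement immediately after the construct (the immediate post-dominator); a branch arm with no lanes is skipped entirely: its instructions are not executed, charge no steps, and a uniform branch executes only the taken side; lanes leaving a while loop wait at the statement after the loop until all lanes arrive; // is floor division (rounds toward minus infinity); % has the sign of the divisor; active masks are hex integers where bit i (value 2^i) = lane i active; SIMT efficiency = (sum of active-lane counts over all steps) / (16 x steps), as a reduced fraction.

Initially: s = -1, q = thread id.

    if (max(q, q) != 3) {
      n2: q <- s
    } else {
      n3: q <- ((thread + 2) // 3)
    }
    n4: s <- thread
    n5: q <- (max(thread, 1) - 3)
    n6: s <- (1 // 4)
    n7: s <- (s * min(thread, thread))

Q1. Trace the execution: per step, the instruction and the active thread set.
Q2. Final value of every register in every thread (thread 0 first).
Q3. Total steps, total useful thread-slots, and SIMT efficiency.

step 0: eval (max(q, q) != 3)        0xffff
step 1: q <- s                       0xfff7
step 2: q <- ((thread + 2) // 3)     0x0008
step 3: s <- thread                  0xffff
step 4: q <- (max(thread, 1) - 3)    0xffff
step 5: s <- (1 // 4)                0xffff
step 6: s <- (s * min(thread, thread)) 0xffff

Answer: 7 steps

s: 0,0,0,0,0,0,0,0,0,0,0,0,0,0,0,0
q: -2,-2,-1,0,1,2,3,4,5,6,7,8,9,10,11,12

steps = 7; useful = 96; efficiency = 96/112 = 6/7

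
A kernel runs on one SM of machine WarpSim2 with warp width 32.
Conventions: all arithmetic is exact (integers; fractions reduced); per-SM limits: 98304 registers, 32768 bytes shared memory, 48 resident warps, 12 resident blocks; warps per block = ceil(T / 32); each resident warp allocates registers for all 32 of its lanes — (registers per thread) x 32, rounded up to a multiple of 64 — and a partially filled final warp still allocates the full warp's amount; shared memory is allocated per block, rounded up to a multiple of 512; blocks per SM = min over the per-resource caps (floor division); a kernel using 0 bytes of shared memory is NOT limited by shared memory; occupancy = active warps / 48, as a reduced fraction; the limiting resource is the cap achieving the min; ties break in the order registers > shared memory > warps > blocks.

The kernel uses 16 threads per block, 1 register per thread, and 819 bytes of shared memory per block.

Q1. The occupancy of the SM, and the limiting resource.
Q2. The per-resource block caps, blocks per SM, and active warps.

Answer: occupancy 1/4, limited by blocks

registers: 1536 blocks
shared memory: 32 blocks
warps: 48 blocks
blocks: 12 blocks

Answer: 12 blocks, 12 active warps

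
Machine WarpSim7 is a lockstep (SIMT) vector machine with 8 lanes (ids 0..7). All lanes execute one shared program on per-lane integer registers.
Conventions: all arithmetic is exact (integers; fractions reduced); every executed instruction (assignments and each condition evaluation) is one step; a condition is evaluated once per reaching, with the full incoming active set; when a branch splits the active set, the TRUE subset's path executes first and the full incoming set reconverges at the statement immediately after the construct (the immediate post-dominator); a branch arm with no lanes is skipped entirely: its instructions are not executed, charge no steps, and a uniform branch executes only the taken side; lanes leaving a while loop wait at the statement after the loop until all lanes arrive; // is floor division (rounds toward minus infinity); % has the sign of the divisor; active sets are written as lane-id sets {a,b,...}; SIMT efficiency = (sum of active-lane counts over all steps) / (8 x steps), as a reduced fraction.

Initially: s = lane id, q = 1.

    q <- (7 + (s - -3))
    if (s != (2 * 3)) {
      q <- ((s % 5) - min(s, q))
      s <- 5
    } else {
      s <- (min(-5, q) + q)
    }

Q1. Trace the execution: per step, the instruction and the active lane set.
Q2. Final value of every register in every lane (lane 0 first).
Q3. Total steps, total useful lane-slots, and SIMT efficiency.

step 0: q <- (7 + (s - -3))          {0,1,2,3,4,5,6,7}
step 1: eval (s != (2 * 3))          {0,1,2,3,4,5,6,7}
step 2: q <- ((s % 5) - min(s, q))   {0,1,2,3,4,5,7}
step 3: s <- 5                       {0,1,2,3,4,5,7}
step 4: s <- (min(-5, q) + q)        {6}

Answer: 5 steps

s: 5,5,5,5,5,5,11,5
q: 0,0,0,0,0,-5,16,-5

steps = 5; useful = 31; efficiency = 31/40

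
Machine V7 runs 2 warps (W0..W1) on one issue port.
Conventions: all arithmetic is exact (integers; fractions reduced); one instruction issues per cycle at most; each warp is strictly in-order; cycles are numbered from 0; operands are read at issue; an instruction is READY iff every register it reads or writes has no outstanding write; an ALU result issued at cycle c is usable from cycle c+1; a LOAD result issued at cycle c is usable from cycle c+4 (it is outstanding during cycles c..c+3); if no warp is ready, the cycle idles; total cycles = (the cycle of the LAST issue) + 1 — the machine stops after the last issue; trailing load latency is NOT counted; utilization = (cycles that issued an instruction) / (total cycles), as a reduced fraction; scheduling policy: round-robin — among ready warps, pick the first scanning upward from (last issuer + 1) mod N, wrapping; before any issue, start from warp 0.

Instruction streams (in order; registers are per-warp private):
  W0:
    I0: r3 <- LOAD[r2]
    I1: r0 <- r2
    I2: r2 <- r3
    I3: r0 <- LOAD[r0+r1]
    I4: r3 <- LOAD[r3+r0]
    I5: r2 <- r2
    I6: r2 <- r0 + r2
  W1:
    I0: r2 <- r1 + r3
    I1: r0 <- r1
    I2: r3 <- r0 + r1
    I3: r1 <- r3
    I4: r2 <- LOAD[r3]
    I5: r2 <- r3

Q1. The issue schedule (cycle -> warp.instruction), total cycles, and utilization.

cycle 0: W0.I0
cycle 1: W1.I0
cycle 2: W0.I1
cycle 3: W1.I1
cycle 4: W0.I2
cycle 5: W1.I2
cycle 6: W0.I3
cycle 7: W1.I3
cycle 8: W1.I4
cycle 9: idle
cycle 10: W0.I4
cycle 11: W0.I5
cycle 12: W1.I5
cycle 13: W0.I6

Answer: 14 cycles, utilization 13/14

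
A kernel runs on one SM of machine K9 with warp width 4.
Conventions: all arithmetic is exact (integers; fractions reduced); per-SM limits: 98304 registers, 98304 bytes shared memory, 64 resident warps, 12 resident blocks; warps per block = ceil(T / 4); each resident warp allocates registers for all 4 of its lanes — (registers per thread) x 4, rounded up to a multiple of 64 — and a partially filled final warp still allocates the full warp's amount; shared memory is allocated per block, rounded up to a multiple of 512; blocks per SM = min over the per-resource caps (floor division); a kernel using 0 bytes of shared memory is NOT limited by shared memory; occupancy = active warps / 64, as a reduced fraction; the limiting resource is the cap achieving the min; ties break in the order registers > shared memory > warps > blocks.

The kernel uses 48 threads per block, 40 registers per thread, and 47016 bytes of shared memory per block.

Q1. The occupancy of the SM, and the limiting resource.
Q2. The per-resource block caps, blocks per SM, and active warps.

Answer: occupancy 3/8, limited by shared memory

registers: 42 blocks
shared memory: 2 blocks
warps: 5 blocks
blocks: 12 blocks

Answer: 2 blocks, 24 active warps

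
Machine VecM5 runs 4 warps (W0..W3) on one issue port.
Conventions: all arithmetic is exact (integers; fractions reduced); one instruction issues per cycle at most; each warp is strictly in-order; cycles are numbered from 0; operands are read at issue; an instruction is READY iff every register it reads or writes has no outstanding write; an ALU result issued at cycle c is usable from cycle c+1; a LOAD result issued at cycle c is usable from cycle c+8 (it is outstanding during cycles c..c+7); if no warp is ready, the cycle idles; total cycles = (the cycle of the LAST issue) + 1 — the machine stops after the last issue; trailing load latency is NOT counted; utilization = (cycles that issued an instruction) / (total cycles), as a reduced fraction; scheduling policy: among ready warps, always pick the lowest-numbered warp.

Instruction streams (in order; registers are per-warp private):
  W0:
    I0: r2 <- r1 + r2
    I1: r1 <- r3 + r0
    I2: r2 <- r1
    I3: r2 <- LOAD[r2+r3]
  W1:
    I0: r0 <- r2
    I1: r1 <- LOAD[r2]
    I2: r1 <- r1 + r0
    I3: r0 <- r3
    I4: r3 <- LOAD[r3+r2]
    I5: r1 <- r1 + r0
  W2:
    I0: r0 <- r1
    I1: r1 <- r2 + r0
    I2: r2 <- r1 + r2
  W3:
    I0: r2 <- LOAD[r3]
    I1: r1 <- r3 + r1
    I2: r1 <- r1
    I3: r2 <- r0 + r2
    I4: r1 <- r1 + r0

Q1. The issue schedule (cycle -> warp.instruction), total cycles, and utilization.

cycle 0: W0.I0
cycle 1: W0.I1
cycle 2: W0.I2
cycle 3: W0.I3
cycle 4: W1.I0
cycle 5: W1.I1
cycle 6: W2.I0
cycle 7: W2.I1
cycle 8: W2.I2
cycle 9: W3.I0
cycle 10: W3.I1
cycle 11: W3.I2
cycle 12: idle
cycle 13: W1.I2
cycle 14: W1.I3
cycle 15: W1.I4
cycle 16: W1.I5
cycle 17: W3.I3
cycle 18: W3.I4

Answer: 19 cycles, utilization 18/19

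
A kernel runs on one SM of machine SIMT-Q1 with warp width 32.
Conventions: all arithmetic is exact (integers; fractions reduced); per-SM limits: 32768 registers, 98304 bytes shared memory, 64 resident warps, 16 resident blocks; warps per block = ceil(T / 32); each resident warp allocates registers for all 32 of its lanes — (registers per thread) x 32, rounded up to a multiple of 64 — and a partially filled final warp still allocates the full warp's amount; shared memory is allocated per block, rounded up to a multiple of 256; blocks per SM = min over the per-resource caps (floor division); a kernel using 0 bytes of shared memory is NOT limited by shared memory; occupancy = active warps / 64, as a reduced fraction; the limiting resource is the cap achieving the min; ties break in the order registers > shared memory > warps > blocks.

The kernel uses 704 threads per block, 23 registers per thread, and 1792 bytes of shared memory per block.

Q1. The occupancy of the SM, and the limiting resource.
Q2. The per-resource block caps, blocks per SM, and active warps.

Answer: occupancy 11/32, limited by registers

registers: 1 block
shared memory: 54 blocks
warps: 2 blocks
blocks: 16 blocks

Answer: 1 block, 22 active warps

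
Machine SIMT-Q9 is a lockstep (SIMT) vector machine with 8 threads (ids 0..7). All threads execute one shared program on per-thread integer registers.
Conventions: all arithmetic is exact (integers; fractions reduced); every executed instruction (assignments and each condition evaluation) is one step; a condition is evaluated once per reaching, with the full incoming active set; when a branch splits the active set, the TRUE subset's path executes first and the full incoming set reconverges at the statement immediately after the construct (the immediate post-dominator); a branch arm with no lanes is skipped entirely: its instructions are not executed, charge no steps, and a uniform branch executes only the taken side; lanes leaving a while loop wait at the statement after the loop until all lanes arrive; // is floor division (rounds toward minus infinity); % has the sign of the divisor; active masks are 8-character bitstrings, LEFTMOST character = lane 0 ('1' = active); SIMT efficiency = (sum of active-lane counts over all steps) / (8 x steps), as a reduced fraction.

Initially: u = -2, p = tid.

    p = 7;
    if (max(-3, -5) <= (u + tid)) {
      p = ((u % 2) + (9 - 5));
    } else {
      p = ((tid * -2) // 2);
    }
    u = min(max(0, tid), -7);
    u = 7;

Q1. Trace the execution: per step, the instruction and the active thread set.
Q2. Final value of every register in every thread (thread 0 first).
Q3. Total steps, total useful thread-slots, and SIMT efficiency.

step 0: p <- 7                       11111111
step 1: eval (max(-3, -5) <= (u + tid)) 11111111
step 2: p <- ((u % 2) + (9 - 5))     11111111
step 3: u <- min(max(0, tid), -7)    11111111
step 4: u <- 7                       11111111

Answer: 5 steps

u: 7,7,7,7,7,7,7,7
p: 4,4,4,4,4,4,4,4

steps = 5; useful = 40; efficiency = 40/40 = 1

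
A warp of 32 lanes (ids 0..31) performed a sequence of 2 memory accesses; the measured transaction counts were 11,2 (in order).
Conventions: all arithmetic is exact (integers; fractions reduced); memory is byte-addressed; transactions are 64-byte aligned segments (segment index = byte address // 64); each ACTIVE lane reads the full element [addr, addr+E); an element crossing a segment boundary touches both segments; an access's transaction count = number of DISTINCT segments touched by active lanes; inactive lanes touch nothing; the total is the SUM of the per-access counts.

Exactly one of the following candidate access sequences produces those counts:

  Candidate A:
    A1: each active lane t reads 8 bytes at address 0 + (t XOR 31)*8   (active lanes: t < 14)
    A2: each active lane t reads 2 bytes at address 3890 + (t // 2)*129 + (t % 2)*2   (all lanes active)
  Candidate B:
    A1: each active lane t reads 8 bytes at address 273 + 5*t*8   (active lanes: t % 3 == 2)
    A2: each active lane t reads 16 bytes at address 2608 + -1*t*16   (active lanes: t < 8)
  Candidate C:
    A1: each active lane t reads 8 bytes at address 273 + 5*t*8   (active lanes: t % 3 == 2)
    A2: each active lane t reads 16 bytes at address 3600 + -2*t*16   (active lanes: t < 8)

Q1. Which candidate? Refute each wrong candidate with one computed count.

A: A1 gives 2 transactions, not 11
C: A2 gives 5 transactions, not 2
B: all counts match (11,2)

Answer: B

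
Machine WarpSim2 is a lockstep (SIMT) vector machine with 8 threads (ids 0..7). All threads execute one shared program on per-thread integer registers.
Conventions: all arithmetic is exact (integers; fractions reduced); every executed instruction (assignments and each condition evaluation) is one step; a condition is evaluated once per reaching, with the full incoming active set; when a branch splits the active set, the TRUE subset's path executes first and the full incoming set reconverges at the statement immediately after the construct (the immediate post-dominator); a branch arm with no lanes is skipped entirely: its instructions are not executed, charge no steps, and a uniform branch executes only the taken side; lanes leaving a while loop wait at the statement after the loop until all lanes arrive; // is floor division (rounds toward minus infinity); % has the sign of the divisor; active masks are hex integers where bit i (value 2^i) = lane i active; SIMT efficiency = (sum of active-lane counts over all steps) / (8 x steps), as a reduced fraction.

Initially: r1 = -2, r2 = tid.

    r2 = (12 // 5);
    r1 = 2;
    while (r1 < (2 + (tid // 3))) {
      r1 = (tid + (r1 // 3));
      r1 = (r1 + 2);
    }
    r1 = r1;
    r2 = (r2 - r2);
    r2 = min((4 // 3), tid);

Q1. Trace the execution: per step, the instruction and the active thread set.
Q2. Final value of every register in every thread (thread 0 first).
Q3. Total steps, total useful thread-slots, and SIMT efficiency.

step 0: r2 <- (12 // 5)              0xff
step 1: r1 <- 2                      0xff
step 2: eval (r1 < (2 + (tid // 3))) 0xff
step 3: r1 <- (tid + (r1 // 3))      0xf8
step 4: r1 <- (r1 + 2)               0xf8
step 5: eval (r1 < (2 + (tid // 3))) 0xf8
step 6: r1 <- r1                     0xff
step 7: r2 <- (r2 - r2)              0xff
step 8: r2 <- min((4 // 3), tid)     0xff

Answer: 9 steps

r1: 2,2,2,5,6,7,8,9
r2: 0,1,1,1,1,1,1,1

steps = 9; useful = 63; efficiency = 63/72 = 7/8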